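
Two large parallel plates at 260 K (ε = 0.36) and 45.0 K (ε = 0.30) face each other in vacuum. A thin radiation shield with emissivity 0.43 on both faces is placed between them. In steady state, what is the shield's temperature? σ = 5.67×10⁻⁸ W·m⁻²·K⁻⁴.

In steady state the net flux on the hot side equals that on the cold side.
σ(T₁⁴−T_s⁴)/D₁ = σ(T_s⁴−T₂⁴)/D₂, with D₁ = 1/ε₁+1/ε_s−1 = 4.103, D₂ = 1/ε_s+1/ε₂−1 = 4.659.
Solve for T_s⁴: T_s⁴ = (D₂·T₁⁴ + D₁·T₂⁴)/(D₁+D₂) = 2.432×10⁹ K⁴.

T_s ≈ 222 K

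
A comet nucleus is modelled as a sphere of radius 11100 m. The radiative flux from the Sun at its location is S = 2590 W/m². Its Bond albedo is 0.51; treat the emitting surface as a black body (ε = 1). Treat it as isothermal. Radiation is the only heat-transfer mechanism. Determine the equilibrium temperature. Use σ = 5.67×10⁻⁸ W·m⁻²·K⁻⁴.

At equilibrium, absorbed power = emitted power.
Absorbing cross-section = πr² = 3.871×10⁸ m²; emitting surface = 4πr² = 1.548×10⁹ m² (ratio 4).
(1−a)S·A_cross = εσ·A_surf·T⁴  ⇒  T⁴ = (1−a)S/(4σ).
T⁴ = 0.490·2590/(4·5.67×10⁻⁸) = 5.596×10⁹ K⁴.
T = (5.596×10⁹)^(1/4).

T ≈ 274 K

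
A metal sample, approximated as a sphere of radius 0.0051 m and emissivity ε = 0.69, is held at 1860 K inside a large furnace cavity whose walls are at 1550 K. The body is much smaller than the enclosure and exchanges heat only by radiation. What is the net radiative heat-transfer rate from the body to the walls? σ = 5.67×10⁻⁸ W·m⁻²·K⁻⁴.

P_net ≈ 79.2 W

For a small grey body in a large enclosure: P_net = εσA(T_body⁴ − T_wall⁴).
A = 4πr² = 3.269×10⁻⁴ m²; T_body⁴ − T_wall⁴ = 1.197×10¹³ − 5.772×10¹² = 6.197×10¹² K⁴.
|P_net| = 0.69·5.67×10⁻⁸·3.269×10⁻⁴·6.197×10¹².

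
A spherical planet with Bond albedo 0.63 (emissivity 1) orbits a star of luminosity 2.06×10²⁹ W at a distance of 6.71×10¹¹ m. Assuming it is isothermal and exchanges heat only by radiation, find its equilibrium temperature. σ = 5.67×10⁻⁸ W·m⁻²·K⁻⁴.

T ≈ 494 K

First find the stellar flux at distance d: S = L/(4πd²) = 2.06×10²⁹/(4π·(6.71×10¹¹)²) = 36410 W/m².
For an isothermal sphere, absorbed (1−a)S·πr² = emitted σ·4πr²·T⁴, so T⁴ = (1−a)S/(4σ).
T⁴ = 0.370·36410/(4·5.67×10⁻⁸) = 5.940×10¹⁰ K⁴.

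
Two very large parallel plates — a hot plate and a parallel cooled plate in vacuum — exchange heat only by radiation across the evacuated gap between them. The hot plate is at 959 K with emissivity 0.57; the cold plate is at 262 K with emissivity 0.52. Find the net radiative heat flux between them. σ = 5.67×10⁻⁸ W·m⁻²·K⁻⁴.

q ≈ 17800 W/m²

For two infinite grey parallel plates, q = σ(T₁⁴ − T₂⁴)/(1/ε₁ + 1/ε₂ − 1).
T₁⁴ − T₂⁴ = 8.458×10¹¹ − 4.712×10⁹ = 8.411×10¹¹ K⁴.
1/ε₁ + 1/ε₂ − 1 = 1.754 + 1.923 − 1 = 2.677.
q = 5.67×10⁻⁸ × 8.411×10¹¹ / 2.677.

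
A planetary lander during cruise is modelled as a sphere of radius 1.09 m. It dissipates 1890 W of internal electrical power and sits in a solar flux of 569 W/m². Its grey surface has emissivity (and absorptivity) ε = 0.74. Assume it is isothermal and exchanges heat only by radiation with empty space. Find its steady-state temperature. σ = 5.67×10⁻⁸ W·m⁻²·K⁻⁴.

T ≈ 273 K

At steady state, absorbed solar power + internal power = radiated power.
Absorbed: α·S·A_cross = 0.74·569·3.733 = 1572 W (cross-section πr²).
Total input = 1572 + 1890 = 3462 W.
Radiated: εσ·A_surf·T⁴ with A_surf = 4πr² = 14.93 m².
T⁴ = 3462/(0.74·5.67×10⁻⁸·14.93) = 5.526×10⁹ K⁴.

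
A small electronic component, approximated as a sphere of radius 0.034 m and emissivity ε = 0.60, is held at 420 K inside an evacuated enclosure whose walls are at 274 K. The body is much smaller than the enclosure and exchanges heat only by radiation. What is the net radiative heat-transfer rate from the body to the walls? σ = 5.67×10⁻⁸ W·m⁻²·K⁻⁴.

For a small grey body in a large enclosure: P_net = εσA(T_body⁴ − T_wall⁴).
A = 4πr² = 0.01453 m²; T_body⁴ − T_wall⁴ = 3.112×10¹⁰ − 5.636×10⁹ = 2.548×10¹⁰ K⁴.
|P_net| = 0.60·5.67×10⁻⁸·0.01453·2.548×10¹⁰.

P_net ≈ 12.6 W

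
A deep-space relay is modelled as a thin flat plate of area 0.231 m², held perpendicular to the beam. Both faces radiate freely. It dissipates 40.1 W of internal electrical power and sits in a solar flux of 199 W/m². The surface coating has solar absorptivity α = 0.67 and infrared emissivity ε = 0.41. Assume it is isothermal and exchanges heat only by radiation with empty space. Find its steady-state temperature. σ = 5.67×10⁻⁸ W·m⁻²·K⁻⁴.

T ≈ 285 K

At steady state, absorbed solar power + internal power = radiated power.
Absorbed: α·S·A_cross = 0.67·199·0.2310 = 30.80 W (cross-section A).
Total input = 30.80 + 40.1 = 70.90 W.
Radiated: εσ·A_surf·T⁴ with A_surf = 2A = 0.4620 m².
T⁴ = 70.90/(0.41·5.67×10⁻⁸·0.4620) = 6.601×10⁹ K⁴.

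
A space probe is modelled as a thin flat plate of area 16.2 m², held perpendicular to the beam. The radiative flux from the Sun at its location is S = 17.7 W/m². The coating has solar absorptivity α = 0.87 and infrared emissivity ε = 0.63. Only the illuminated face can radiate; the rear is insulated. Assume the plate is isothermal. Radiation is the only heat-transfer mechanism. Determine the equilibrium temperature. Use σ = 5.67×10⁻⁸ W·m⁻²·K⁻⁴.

At equilibrium, absorbed power = emitted power.
Absorbing cross-section = A = 16.20 m²; emitting surface = A = 16.20 m² (ratio 1).
αS·A_cross = εσ·A_surf·T⁴  ⇒  T⁴ = αS/(ε·1σ).
T⁴ = 0.870·17.7/(0.63·1·5.67×10⁻⁸) = 4.311×10⁸ K⁴.
T = (4.311×10⁸)^(1/4).

T ≈ 144 K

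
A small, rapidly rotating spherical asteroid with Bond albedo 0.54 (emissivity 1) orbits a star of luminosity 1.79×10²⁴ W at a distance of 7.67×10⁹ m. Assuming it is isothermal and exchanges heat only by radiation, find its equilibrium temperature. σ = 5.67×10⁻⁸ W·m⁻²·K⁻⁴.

T ≈ 265 K

First find the stellar flux at distance d: S = L/(4πd²) = 1.79×10²⁴/(4π·(7.67×10⁹)²) = 2421 W/m².
For an isothermal sphere, absorbed (1−a)S·πr² = emitted σ·4πr²·T⁴, so T⁴ = (1−a)S/(4σ).
T⁴ = 0.460·2421/(4·5.67×10⁻⁸) = 4.911×10⁹ K⁴.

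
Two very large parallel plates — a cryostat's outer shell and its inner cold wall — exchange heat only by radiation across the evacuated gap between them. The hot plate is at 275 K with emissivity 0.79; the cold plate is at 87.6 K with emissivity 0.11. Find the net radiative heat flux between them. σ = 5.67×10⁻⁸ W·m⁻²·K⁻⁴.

For two infinite grey parallel plates, q = σ(T₁⁴ − T₂⁴)/(1/ε₁ + 1/ε₂ − 1).
T₁⁴ − T₂⁴ = 5.719×10⁹ − 5.889×10⁷ = 5.660×10⁹ K⁴.
1/ε₁ + 1/ε₂ − 1 = 1.266 + 9.091 − 1 = 9.357.
q = 5.67×10⁻⁸ × 5.660×10⁹ / 9.357.

q ≈ 34.3 W/m²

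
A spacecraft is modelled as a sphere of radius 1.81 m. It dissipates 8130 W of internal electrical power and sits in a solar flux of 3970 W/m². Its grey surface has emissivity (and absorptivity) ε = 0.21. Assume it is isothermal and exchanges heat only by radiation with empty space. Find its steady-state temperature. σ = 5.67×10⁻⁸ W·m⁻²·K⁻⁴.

At steady state, absorbed solar power + internal power = radiated power.
Absorbed: α·S·A_cross = 0.21·3970·10.29 = 8581 W (cross-section πr²).
Total input = 8581 + 8130 = 16710 W.
Radiated: εσ·A_surf·T⁴ with A_surf = 4πr² = 41.17 m².
T⁴ = 16710/(0.21·5.67×10⁻⁸·41.17) = 3.409×10¹⁰ K⁴.

T ≈ 430 K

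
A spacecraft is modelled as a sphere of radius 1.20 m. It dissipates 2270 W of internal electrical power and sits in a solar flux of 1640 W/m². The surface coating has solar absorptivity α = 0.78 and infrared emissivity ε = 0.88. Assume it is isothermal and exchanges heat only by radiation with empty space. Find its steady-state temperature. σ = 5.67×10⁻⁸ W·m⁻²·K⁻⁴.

At steady state, absorbed solar power + internal power = radiated power.
Absorbed: α·S·A_cross = 0.78·1640·4.524 = 5787 W (cross-section πr²).
Total input = 5787 + 2270 = 8057 W.
Radiated: εσ·A_surf·T⁴ with A_surf = 4πr² = 18.10 m².
T⁴ = 8057/(0.88·5.67×10⁻⁸·18.10) = 8.923×10⁹ K⁴.

T ≈ 307 K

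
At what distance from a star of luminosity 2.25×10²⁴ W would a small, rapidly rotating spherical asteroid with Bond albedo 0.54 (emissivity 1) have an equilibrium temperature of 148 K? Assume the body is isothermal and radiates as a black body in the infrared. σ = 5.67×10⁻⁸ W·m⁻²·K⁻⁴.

d ≈ 2.75×10¹⁰ m

For an isothermal black-emitting sphere, (1−a)S·πr² = σ·4πr²·T⁴ ⇒ S = 4σT⁴/(1−a).
S = 4·5.67×10⁻⁸·(148)⁴/0.460 = 236.6 W/m².
Flux falls as S = L/(4πd²), so d = √(L/(4πS)) = √(2.25×10²⁴/(4π·236.6)).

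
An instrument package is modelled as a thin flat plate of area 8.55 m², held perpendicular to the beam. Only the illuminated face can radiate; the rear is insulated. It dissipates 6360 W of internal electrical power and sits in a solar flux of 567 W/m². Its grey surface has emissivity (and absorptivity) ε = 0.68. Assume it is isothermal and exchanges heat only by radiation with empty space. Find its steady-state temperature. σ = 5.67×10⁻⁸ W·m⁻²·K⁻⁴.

T ≈ 414 K

At steady state, absorbed solar power + internal power = radiated power.
Absorbed: α·S·A_cross = 0.68·567·8.550 = 3297 W (cross-section A).
Total input = 3297 + 6360 = 9657 W.
Radiated: εσ·A_surf·T⁴ with A_surf = A = 8.550 m².
T⁴ = 9657/(0.68·5.67×10⁻⁸·8.550) = 2.929×10¹⁰ K⁴.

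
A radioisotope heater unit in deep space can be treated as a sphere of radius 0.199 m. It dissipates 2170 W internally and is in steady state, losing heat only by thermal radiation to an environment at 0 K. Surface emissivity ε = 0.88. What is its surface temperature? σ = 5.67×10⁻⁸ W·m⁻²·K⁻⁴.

Steady state: internal power = radiated power, P = εσA T⁴.
Radiating area A = 4πr² = 0.4976 m².
T⁴ = P/(εσA) = 2170/(0.88·5.67×10⁻⁸·0.4976) = 8.739×10¹⁰ K⁴.
T = (8.739×10¹⁰)^(1/4).

T ≈ 544 K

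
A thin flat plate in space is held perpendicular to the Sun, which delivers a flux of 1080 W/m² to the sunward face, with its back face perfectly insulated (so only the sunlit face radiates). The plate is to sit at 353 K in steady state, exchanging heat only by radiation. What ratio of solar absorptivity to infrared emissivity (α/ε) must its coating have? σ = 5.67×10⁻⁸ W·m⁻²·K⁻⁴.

Balance: αS·A = εσ·1A·T⁴ ⇒ α/ε = σT⁴/S.
α/ε = 5.67×10⁻⁸·(353)⁴/1080 = 5.67×10⁻⁸·1.553×10¹⁰/1080.

α/ε ≈ 0.815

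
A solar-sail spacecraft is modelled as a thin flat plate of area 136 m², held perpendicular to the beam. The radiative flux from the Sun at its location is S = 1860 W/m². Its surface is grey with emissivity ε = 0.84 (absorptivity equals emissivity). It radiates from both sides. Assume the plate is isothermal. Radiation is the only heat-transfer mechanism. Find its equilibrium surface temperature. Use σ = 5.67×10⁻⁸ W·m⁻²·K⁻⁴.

At equilibrium, absorbed power = emitted power.
Absorbing cross-section = A = 136.0 m²; emitting surface = 2A = 272.0 m² (ratio 2).
εS·A_cross = εσ·A_surf·T⁴  ⇒  T⁴ = S/(2σ)   (ε cancels).
T⁴ = 1860/(2·5.67×10⁻⁸) = 1.640×10¹⁰ K⁴.
T = (1.640×10¹⁰)^(1/4).

T ≈ 358 K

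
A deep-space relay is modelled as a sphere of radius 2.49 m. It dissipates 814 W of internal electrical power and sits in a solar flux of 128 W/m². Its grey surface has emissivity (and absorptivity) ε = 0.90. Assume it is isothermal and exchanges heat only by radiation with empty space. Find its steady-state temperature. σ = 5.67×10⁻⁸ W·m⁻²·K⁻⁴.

At steady state, absorbed solar power + internal power = radiated power.
Absorbed: α·S·A_cross = 0.90·128·19.48 = 2244 W (cross-section πr²).
Total input = 2244 + 814 = 3058 W.
Radiated: εσ·A_surf·T⁴ with A_surf = 4πr² = 77.91 m².
T⁴ = 3058/(0.90·5.67×10⁻⁸·77.91) = 7.691×10⁸ K⁴.

T ≈ 167 K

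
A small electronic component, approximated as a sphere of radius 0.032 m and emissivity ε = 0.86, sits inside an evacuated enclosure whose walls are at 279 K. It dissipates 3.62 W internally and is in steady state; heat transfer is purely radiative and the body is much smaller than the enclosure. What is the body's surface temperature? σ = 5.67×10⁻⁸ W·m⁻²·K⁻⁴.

T ≈ 330 K

For a small grey body in a large enclosure, net radiated power = εσA(T⁴ − T_w⁴).
Steady state: P = εσA(T⁴ − T_w⁴) with A = 4πr² = 0.01287 m².
T⁴ = P/(εσA) + T_w⁴ = 3.62/(0.86·5.67×10⁻⁸·0.01287) + (279)⁴
    = 5.769×10⁹ + 6.059×10⁹ = 1.183×10¹⁰ K⁴.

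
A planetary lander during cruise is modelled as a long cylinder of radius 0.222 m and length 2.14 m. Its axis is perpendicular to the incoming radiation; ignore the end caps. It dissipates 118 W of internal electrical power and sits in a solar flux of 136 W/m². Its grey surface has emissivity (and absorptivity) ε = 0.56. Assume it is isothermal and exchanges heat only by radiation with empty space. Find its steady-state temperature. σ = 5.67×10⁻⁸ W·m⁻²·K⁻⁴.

At steady state, absorbed solar power + internal power = radiated power.
Absorbed: α·S·A_cross = 0.56·136·0.9502 = 72.36 W (cross-section 2rL).
Total input = 72.36 + 118 = 190.4 W.
Radiated: εσ·A_surf·T⁴ with A_surf = 2πrL = 2.985 m².
T⁴ = 190.4/(0.56·5.67×10⁻⁸·2.985) = 2.008×10⁹ K⁴.

T ≈ 212 K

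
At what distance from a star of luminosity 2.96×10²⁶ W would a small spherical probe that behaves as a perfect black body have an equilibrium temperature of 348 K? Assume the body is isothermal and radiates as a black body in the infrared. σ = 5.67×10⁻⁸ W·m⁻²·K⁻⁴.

For an isothermal black-emitting sphere, (1−a)S·πr² = σ·4πr²·T⁴ ⇒ S = 4σT⁴/(1−a).
S = 4·5.67×10⁻⁸·(348)⁴/1.00 = 3326 W/m².
Flux falls as S = L/(4πd²), so d = √(L/(4πS)) = √(2.96×10²⁶/(4π·3326)).

d ≈ 8.42×10¹⁰ m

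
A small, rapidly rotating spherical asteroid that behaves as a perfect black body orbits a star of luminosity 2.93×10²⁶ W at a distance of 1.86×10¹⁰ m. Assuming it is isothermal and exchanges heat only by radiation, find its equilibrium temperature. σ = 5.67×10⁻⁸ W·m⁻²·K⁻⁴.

First find the stellar flux at distance d: S = L/(4πd²) = 2.93×10²⁶/(4π·(1.86×10¹⁰)²) = 67400 W/m².
For an isothermal sphere, absorbed (1−a)S·πr² = emitted σ·4πr²·T⁴, so T⁴ = (1−a)S/(4σ).
T⁴ = 1.00·67400/(4·5.67×10⁻⁸) = 2.972×10¹¹ K⁴.

T ≈ 738 K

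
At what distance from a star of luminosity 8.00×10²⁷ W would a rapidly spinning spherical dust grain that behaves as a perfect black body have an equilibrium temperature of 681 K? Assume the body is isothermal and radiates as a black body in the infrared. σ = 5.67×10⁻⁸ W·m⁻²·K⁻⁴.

For an isothermal black-emitting sphere, (1−a)S·πr² = σ·4πr²·T⁴ ⇒ S = 4σT⁴/(1−a).
S = 4·5.67×10⁻⁸·(681)⁴/1.00 = 48780 W/m².
Flux falls as S = L/(4πd²), so d = √(L/(4πS)) = √(8.00×10²⁷/(4π·48780)).

d ≈ 1.14×10¹¹ m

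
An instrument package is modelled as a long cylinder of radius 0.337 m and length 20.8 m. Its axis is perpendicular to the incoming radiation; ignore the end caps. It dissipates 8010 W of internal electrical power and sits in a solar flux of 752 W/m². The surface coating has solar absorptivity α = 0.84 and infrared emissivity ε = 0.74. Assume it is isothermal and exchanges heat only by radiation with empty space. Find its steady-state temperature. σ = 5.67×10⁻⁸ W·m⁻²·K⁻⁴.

T ≈ 309 K

At steady state, absorbed solar power + internal power = radiated power.
Absorbed: α·S·A_cross = 0.84·752·14.02 = 8856 W (cross-section 2rL).
Total input = 8856 + 8010 = 16870 W.
Radiated: εσ·A_surf·T⁴ with A_surf = 2πrL = 44.04 m².
T⁴ = 16870/(0.74·5.67×10⁻⁸·44.04) = 9.127×10⁹ K⁴.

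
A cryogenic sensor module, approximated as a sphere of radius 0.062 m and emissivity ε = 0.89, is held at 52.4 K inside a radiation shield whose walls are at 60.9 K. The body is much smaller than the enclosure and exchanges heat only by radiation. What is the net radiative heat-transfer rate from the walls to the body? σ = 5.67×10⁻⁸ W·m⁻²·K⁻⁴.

For a small grey body in a large enclosure: P_net = εσA(T_body⁴ − T_wall⁴).
A = 4πr² = 0.04831 m²; T_body⁴ − T_wall⁴ = 7.539×10⁶ − 1.376×10⁷ = -6.216×10⁶ K⁴.
|P_net| = 0.89·5.67×10⁻⁸·0.04831·6.216×10⁶.

P_net ≈ 0.0152 W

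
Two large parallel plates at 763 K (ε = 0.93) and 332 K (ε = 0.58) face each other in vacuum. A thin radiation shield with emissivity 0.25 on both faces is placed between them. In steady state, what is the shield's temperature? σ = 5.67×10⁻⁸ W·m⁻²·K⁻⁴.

T_s ≈ 658 K

In steady state the net flux on the hot side equals that on the cold side.
σ(T₁⁴−T_s⁴)/D₁ = σ(T_s⁴−T₂⁴)/D₂, with D₁ = 1/ε₁+1/ε_s−1 = 4.075, D₂ = 1/ε_s+1/ε₂−1 = 4.724.
Solve for T_s⁴: T_s⁴ = (D₂·T₁⁴ + D₁·T₂⁴)/(D₁+D₂) = 1.876×10¹¹ K⁴.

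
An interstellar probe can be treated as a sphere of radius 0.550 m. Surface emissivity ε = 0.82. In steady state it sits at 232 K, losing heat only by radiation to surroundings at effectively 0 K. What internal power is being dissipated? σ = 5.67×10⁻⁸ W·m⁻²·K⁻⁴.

Steady state: P = εσA T⁴.
A = 4πr² = 3.801 m²; T⁴ = (232)⁴ = 2.897×10⁹ K⁴.
P = 0.82 × 5.67×10⁻⁸ × 3.801 × 2.897×10⁹.

P ≈ 512 W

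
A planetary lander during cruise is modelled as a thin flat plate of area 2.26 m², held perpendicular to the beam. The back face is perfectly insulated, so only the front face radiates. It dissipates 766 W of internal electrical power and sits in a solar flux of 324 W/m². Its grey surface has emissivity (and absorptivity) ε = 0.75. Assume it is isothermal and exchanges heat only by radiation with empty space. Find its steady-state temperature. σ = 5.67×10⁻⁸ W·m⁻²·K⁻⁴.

At steady state, absorbed solar power + internal power = radiated power.
Absorbed: α·S·A_cross = 0.75·324·2.260 = 549.2 W (cross-section A).
Total input = 549.2 + 766 = 1315 W.
Radiated: εσ·A_surf·T⁴ with A_surf = A = 2.260 m².
T⁴ = 1315/(0.75·5.67×10⁻⁸·2.260) = 1.368×10¹⁰ K⁴.

T ≈ 342 K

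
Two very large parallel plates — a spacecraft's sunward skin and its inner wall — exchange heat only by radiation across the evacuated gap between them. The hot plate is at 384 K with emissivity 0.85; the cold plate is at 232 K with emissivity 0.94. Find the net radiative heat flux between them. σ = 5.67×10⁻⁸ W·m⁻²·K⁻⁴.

For two infinite grey parallel plates, q = σ(T₁⁴ − T₂⁴)/(1/ε₁ + 1/ε₂ − 1).
T₁⁴ − T₂⁴ = 2.174×10¹⁰ − 2.897×10⁹ = 1.885×10¹⁰ K⁴.
1/ε₁ + 1/ε₂ − 1 = 1.176 + 1.064 − 1 = 1.240.
q = 5.67×10⁻⁸ × 1.885×10¹⁰ / 1.240.

q ≈ 862 W/m²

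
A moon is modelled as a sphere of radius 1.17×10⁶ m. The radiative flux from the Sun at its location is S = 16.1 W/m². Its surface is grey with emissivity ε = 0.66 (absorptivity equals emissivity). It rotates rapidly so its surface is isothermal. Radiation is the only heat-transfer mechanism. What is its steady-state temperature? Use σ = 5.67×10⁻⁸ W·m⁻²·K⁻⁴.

At equilibrium, absorbed power = emitted power.
Absorbing cross-section = πr² = 4.301×10¹² m²; emitting surface = 4πr² = 1.720×10¹³ m² (ratio 4).
εS·A_cross = εσ·A_surf·T⁴  ⇒  T⁴ = S/(4σ)   (ε cancels).
T⁴ = 16.1/(4·5.67×10⁻⁸) = 7.099×10⁷ K⁴.
T = (7.099×10⁷)^(1/4).

T ≈ 91.8 K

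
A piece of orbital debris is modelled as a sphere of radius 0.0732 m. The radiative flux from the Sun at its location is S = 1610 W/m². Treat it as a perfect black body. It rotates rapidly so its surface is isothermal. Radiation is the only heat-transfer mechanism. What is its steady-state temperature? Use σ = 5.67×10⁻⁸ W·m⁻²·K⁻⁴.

T ≈ 290 K

At equilibrium, absorbed power = emitted power.
Absorbing cross-section = πr² = 0.01683 m²; emitting surface = 4πr² = 0.06733 m² (ratio 4).
S·A_cross = εσ·A_surf·T⁴  ⇒  T⁴ = S/(4σ).
T⁴ = 1.00·1610/(4·5.67×10⁻⁸) = 7.099×10⁹ K⁴.
T = (7.099×10⁹)^(1/4).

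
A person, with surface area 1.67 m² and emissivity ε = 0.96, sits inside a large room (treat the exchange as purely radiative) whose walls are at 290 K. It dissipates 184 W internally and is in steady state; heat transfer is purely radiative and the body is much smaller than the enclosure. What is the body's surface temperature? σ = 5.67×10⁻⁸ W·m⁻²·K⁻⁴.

T ≈ 309 K

For a small grey body in a large enclosure, net radiated power = εσA(T⁴ − T_w⁴).
Steady state: P = εσA(T⁴ − T_w⁴) with A = 1.67 m².
T⁴ = P/(εσA) + T_w⁴ = 184/(0.96·5.67×10⁻⁸·1.670) + (290)⁴
    = 2.024×10⁹ + 7.073×10⁹ = 9.097×10⁹ K⁴.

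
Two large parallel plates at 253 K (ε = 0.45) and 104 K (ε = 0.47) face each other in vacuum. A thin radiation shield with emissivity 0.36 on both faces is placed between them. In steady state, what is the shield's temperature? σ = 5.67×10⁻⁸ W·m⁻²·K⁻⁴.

T_s ≈ 214 K

In steady state the net flux on the hot side equals that on the cold side.
σ(T₁⁴−T_s⁴)/D₁ = σ(T_s⁴−T₂⁴)/D₂, with D₁ = 1/ε₁+1/ε_s−1 = 4.000, D₂ = 1/ε_s+1/ε₂−1 = 3.905.
Solve for T_s⁴: T_s⁴ = (D₂·T₁⁴ + D₁·T₂⁴)/(D₁+D₂) = 2.083×10⁹ K⁴.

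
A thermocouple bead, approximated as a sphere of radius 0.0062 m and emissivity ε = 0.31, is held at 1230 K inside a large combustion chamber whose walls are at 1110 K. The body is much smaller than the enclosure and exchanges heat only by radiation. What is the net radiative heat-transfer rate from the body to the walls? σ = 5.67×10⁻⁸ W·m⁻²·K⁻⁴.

P_net ≈ 6.54 W

For a small grey body in a large enclosure: P_net = εσA(T_body⁴ − T_wall⁴).
A = 4πr² = 4.831×10⁻⁴ m²; T_body⁴ − T_wall⁴ = 2.289×10¹² − 1.518×10¹² = 7.708×10¹¹ K⁴.
|P_net| = 0.31·5.67×10⁻⁸·4.831×10⁻⁴·7.708×10¹¹.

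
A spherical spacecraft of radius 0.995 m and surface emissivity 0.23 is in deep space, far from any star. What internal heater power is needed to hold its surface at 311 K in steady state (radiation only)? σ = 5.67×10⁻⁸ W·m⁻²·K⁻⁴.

P ≈ 1520 W

P = εσ·4πr²·T⁴.
4πr² = 12.44 m²; T⁴ = 9.355×10⁹ K⁴.
P = 0.23·5.67×10⁻⁸·12.44·9.355×10⁹.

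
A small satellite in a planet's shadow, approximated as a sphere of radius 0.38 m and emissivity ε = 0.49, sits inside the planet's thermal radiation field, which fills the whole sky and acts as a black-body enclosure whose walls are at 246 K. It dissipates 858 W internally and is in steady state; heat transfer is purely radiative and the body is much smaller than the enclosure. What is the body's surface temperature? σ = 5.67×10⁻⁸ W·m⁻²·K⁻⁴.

T ≈ 379 K

For a small grey body in a large enclosure, net radiated power = εσA(T⁴ − T_w⁴).
Steady state: P = εσA(T⁴ − T_w⁴) with A = 4πr² = 1.815 m².
T⁴ = P/(εσA) + T_w⁴ = 858/(0.49·5.67×10⁻⁸·1.815) + (246)⁴
    = 1.702×10¹⁰ + 3.662×10⁹ = 2.068×10¹⁰ K⁴.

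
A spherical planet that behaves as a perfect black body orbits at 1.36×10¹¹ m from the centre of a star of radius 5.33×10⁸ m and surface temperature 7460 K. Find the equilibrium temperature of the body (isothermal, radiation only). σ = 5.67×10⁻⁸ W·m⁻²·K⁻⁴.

T ≈ 330 K

The star's surface emits σT_*⁴; at distance d the flux is S = σT_*⁴(R_*/d)².
S = 5.67×10⁻⁸·(7460)⁴·(5.33×10⁸/1.36×10¹¹)² = 2697 W/m².
For an isothermal sphere T⁴ = (1−a)S/(4σ) = 1.189×10¹⁰ K⁴.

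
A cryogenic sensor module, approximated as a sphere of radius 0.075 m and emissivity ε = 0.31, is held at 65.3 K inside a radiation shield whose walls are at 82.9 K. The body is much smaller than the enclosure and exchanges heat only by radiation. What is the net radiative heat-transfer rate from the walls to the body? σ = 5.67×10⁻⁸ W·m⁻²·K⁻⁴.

For a small grey body in a large enclosure: P_net = εσA(T_body⁴ − T_wall⁴).
A = 4πr² = 0.07069 m²; T_body⁴ − T_wall⁴ = 1.818×10⁷ − 4.723×10⁷ = -2.905×10⁷ K⁴.
|P_net| = 0.31·5.67×10⁻⁸·0.07069·2.905×10⁷.

P_net ≈ 0.0361 W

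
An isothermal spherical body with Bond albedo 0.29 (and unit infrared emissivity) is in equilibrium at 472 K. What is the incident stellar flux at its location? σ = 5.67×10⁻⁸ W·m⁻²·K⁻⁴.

(1−a)S·πr² = σ·4πr²·T⁴ ⇒ S = 4σT⁴/(1−a).
S = 4·5.67×10⁻⁸·4.963×10¹⁰/0.710.

S ≈ 15900 W/m²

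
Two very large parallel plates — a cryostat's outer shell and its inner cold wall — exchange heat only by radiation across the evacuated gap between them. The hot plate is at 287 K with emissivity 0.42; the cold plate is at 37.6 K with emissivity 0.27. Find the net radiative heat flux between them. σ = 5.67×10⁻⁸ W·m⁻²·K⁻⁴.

For two infinite grey parallel plates, q = σ(T₁⁴ − T₂⁴)/(1/ε₁ + 1/ε₂ − 1).
T₁⁴ − T₂⁴ = 6.785×10⁹ − 1.999×10⁶ = 6.783×10⁹ K⁴.
1/ε₁ + 1/ε₂ − 1 = 2.381 + 3.704 − 1 = 5.085.
q = 5.67×10⁻⁸ × 6.783×10⁹ / 5.085.

q ≈ 75.6 W/m²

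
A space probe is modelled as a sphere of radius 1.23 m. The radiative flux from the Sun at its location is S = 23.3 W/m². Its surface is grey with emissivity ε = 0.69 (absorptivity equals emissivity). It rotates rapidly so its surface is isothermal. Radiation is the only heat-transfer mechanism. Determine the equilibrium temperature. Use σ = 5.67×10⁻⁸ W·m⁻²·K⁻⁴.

At equilibrium, absorbed power = emitted power.
Absorbing cross-section = πr² = 4.753 m²; emitting surface = 4πr² = 19.01 m² (ratio 4).
εS·A_cross = εσ·A_surf·T⁴  ⇒  T⁴ = S/(4σ)   (ε cancels).
T⁴ = 23.3/(4·5.67×10⁻⁸) = 1.027×10⁸ K⁴.
T = (1.027×10⁸)^(1/4).

T ≈ 101 K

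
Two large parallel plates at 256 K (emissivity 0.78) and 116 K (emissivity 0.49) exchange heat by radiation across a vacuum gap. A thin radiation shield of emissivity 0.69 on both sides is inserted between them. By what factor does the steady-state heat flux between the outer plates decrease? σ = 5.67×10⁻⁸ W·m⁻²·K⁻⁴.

factor ≈ 1.82

Without shield: q₀ = σΔ(T⁴)/(1/ε₁+1/ε₂−1) with denominator 2.323.
With shield the two gaps are in series; the resistances add: (1/ε₁+1/ε_s−1)+(1/ε_s+1/ε₂−1) = 1.731+2.490 = 4.221.
Heat-flux ratio q₀/q = 4.221/2.323.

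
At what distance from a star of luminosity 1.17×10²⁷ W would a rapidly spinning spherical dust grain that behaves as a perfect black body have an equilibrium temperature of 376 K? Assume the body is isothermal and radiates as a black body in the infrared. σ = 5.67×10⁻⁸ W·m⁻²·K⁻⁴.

For an isothermal black-emitting sphere, (1−a)S·πr² = σ·4πr²·T⁴ ⇒ S = 4σT⁴/(1−a).
S = 4·5.67×10⁻⁸·(376)⁴/1.00 = 4533 W/m².
Flux falls as S = L/(4πd²), so d = √(L/(4πS)) = √(1.17×10²⁷/(4π·4533)).

d ≈ 1.43×10¹¹ m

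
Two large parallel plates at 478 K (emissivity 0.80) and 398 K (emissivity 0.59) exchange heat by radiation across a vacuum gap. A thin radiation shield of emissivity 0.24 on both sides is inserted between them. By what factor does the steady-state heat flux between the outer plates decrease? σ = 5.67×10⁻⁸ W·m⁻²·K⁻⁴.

factor ≈ 4.77

Without shield: q₀ = σΔ(T⁴)/(1/ε₁+1/ε₂−1) with denominator 1.945.
With shield the two gaps are in series; the resistances add: (1/ε₁+1/ε_s−1)+(1/ε_s+1/ε₂−1) = 4.417+4.862 = 9.278.
Heat-flux ratio q₀/q = 9.278/1.945.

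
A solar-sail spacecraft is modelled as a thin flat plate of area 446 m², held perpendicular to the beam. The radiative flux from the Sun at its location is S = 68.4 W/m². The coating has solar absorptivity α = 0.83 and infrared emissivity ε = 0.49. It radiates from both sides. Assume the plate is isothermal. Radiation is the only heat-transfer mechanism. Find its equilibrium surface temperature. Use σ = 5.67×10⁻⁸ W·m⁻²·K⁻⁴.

T ≈ 179 K

At equilibrium, absorbed power = emitted power.
Absorbing cross-section = A = 446.0 m²; emitting surface = 2A = 892.0 m² (ratio 2).
αS·A_cross = εσ·A_surf·T⁴  ⇒  T⁴ = αS/(ε·2σ).
T⁴ = 0.830·68.4/(0.49·2·5.67×10⁻⁸) = 1.022×10⁹ K⁴.
T = (1.022×10⁹)^(1/4).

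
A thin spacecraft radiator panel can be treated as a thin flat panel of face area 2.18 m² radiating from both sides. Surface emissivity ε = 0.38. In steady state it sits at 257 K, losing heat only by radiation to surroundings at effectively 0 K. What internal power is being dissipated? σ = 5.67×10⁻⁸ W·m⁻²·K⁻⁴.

P ≈ 410 W

Steady state: P = εσA T⁴.
A = 2·2.18 = 4.360 m²; T⁴ = (257)⁴ = 4.362×10⁹ K⁴.
P = 0.38 × 5.67×10⁻⁸ × 4.360 × 4.362×10⁹.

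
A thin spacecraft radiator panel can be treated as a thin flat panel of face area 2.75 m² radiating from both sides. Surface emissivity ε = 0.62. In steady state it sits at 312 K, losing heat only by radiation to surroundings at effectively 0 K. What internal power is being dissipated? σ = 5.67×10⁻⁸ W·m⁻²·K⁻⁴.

Steady state: P = εσA T⁴.
A = 2·2.75 = 5.500 m²; T⁴ = (312)⁴ = 9.476×10⁹ K⁴.
P = 0.62 × 5.67×10⁻⁸ × 5.500 × 9.476×10⁹.

P ≈ 1830 W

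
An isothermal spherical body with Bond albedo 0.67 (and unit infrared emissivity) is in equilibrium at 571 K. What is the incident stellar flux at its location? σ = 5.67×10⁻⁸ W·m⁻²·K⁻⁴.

S ≈ 73100 W/m²

(1−a)S·πr² = σ·4πr²·T⁴ ⇒ S = 4σT⁴/(1−a).
S = 4·5.67×10⁻⁸·1.063×10¹¹/0.330.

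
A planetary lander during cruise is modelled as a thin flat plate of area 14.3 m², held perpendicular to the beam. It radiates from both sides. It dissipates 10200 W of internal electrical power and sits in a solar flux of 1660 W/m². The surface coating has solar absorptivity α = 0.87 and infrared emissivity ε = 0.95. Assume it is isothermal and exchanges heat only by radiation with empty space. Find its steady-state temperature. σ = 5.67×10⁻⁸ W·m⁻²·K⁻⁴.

T ≈ 376 K

At steady state, absorbed solar power + internal power = radiated power.
Absorbed: α·S·A_cross = 0.87·1660·14.30 = 20650 W (cross-section A).
Total input = 20650 + 10200 = 30850 W.
Radiated: εσ·A_surf·T⁴ with A_surf = 2A = 28.60 m².
T⁴ = 30850/(0.95·5.67×10⁻⁸·28.60) = 2.003×10¹⁰ K⁴.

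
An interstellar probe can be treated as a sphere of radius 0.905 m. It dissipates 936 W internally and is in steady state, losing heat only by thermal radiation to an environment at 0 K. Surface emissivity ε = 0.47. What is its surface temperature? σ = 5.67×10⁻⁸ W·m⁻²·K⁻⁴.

T ≈ 242 K

Steady state: internal power = radiated power, P = εσA T⁴.
Radiating area A = 4πr² = 10.29 m².
T⁴ = P/(εσA) = 936/(0.47·5.67×10⁻⁸·10.29) = 3.413×10⁹ K⁴.
T = (3.413×10⁹)^(1/4).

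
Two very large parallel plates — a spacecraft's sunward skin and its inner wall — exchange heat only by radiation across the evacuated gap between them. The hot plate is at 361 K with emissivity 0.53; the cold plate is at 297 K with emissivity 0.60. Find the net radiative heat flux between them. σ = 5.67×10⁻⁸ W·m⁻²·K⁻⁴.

For two infinite grey parallel plates, q = σ(T₁⁴ − T₂⁴)/(1/ε₁ + 1/ε₂ − 1).
T₁⁴ − T₂⁴ = 1.698×10¹⁰ − 7.781×10⁹ = 9.203×10⁹ K⁴.
1/ε₁ + 1/ε₂ − 1 = 1.887 + 1.667 − 1 = 2.553.
q = 5.67×10⁻⁸ × 9.203×10⁹ / 2.553.

q ≈ 204 W/m²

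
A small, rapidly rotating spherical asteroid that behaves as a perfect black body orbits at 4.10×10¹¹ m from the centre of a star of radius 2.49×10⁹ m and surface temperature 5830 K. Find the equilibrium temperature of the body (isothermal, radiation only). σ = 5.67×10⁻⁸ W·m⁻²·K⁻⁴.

The star's surface emits σT_*⁴; at distance d the flux is S = σT_*⁴(R_*/d)².
S = 5.67×10⁻⁸·(5830)⁴·(2.49×10⁹/4.10×10¹¹)² = 2416 W/m².
For an isothermal sphere T⁴ = (1−a)S/(4σ) = 1.065×10¹⁰ K⁴.

T ≈ 321 K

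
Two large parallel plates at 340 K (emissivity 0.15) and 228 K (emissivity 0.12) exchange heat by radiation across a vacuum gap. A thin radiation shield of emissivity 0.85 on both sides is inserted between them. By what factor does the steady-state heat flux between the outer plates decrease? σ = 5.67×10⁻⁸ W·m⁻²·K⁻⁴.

factor ≈ 1.10

Without shield: q₀ = σΔ(T⁴)/(1/ε₁+1/ε₂−1) with denominator 14.00.
With shield the two gaps are in series; the resistances add: (1/ε₁+1/ε_s−1)+(1/ε_s+1/ε₂−1) = 6.843+8.510 = 15.35.
Heat-flux ratio q₀/q = 15.35/14.00.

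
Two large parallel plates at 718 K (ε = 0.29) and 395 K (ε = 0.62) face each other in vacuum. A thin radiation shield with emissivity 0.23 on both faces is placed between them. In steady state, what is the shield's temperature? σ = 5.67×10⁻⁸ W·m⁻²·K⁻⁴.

In steady state the net flux on the hot side equals that on the cold side.
σ(T₁⁴−T_s⁴)/D₁ = σ(T_s⁴−T₂⁴)/D₂, with D₁ = 1/ε₁+1/ε_s−1 = 6.796, D₂ = 1/ε_s+1/ε₂−1 = 4.961.
Solve for T_s⁴: T_s⁴ = (D₂·T₁⁴ + D₁·T₂⁴)/(D₁+D₂) = 1.262×10¹¹ K⁴.

T_s ≈ 596 K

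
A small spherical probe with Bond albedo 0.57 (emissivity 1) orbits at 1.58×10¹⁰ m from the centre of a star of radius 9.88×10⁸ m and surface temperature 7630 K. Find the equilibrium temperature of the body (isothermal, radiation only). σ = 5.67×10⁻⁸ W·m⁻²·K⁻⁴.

T ≈ 1090 K

The star's surface emits σT_*⁴; at distance d the flux is S = σT_*⁴(R_*/d)².
S = 5.67×10⁻⁸·(7630)⁴·(9.88×10⁸/1.58×10¹⁰)² = 7.514×10⁵ W/m².
For an isothermal sphere T⁴ = (1−a)S/(4σ) = 1.425×10¹² K⁴.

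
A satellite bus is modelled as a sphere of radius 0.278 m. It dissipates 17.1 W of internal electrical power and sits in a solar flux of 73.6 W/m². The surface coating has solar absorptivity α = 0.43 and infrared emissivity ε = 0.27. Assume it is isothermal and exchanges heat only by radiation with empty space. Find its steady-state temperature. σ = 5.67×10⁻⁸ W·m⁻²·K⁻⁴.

At steady state, absorbed solar power + internal power = radiated power.
Absorbed: α·S·A_cross = 0.43·73.6·0.2428 = 7.684 W (cross-section πr²).
Total input = 7.684 + 17.1 = 24.78 W.
Radiated: εσ·A_surf·T⁴ with A_surf = 4πr² = 0.9712 m².
T⁴ = 24.78/(0.27·5.67×10⁻⁸·0.9712) = 1.667×10⁹ K⁴.

T ≈ 202 K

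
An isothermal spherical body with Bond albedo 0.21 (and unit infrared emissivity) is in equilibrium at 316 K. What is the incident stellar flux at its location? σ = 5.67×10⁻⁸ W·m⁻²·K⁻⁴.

S ≈ 2860 W/m²

(1−a)S·πr² = σ·4πr²·T⁴ ⇒ S = 4σT⁴/(1−a).
S = 4·5.67×10⁻⁸·9.971×10⁹/0.790.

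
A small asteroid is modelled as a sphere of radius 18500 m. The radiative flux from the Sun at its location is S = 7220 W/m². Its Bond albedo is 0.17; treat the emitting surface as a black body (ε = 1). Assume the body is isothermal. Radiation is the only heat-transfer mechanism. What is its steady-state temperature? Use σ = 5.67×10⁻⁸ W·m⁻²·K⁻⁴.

T ≈ 403 K

At equilibrium, absorbed power = emitted power.
Absorbing cross-section = πr² = 1.075×10⁹ m²; emitting surface = 4πr² = 4.301×10⁹ m² (ratio 4).
(1−a)S·A_cross = εσ·A_surf·T⁴  ⇒  T⁴ = (1−a)S/(4σ).
T⁴ = 0.830·7220/(4·5.67×10⁻⁸) = 2.642×10¹⁰ K⁴.
T = (2.642×10¹⁰)^(1/4).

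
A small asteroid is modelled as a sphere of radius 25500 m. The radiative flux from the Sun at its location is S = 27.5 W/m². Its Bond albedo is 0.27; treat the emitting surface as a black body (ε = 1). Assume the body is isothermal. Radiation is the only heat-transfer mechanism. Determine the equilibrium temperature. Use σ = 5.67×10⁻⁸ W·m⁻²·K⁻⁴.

T ≈ 97.0 K

At equilibrium, absorbed power = emitted power.
Absorbing cross-section = πr² = 2.043×10⁹ m²; emitting surface = 4πr² = 8.171×10⁹ m² (ratio 4).
(1−a)S·A_cross = εσ·A_surf·T⁴  ⇒  T⁴ = (1−a)S/(4σ).
T⁴ = 0.730·27.5/(4·5.67×10⁻⁸) = 8.851×10⁷ K⁴.
T = (8.851×10⁷)^(1/4).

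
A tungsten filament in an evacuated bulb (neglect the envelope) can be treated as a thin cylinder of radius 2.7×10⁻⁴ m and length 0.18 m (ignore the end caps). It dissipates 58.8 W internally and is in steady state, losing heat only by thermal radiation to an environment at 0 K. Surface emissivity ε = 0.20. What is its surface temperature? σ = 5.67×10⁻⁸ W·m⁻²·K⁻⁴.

T ≈ 2030 K

Steady state: internal power = radiated power, P = εσA T⁴.
Radiating area A = 2πrL = 3.054×10⁻⁴ m².
T⁴ = P/(εσA) = 58.8/(0.20·5.67×10⁻⁸·3.054×10⁻⁴) = 1.698×10¹³ K⁴.
T = (1.698×10¹³)^(1/4).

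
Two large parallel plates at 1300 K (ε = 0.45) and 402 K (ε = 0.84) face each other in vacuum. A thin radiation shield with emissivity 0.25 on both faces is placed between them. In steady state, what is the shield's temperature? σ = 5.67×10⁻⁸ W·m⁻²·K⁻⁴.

In steady state the net flux on the hot side equals that on the cold side.
σ(T₁⁴−T_s⁴)/D₁ = σ(T_s⁴−T₂⁴)/D₂, with D₁ = 1/ε₁+1/ε_s−1 = 5.222, D₂ = 1/ε_s+1/ε₂−1 = 4.190.
Solve for T_s⁴: T_s⁴ = (D₂·T₁⁴ + D₁·T₂⁴)/(D₁+D₂) = 1.286×10¹² K⁴.

T_s ≈ 1060 K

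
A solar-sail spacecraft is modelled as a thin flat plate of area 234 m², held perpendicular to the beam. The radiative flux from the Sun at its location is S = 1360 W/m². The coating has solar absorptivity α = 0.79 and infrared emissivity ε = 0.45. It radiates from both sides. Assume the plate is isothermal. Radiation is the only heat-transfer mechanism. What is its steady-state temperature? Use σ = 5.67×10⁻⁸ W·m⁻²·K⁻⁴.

At equilibrium, absorbed power = emitted power.
Absorbing cross-section = A = 234.0 m²; emitting surface = 2A = 468.0 m² (ratio 2).
αS·A_cross = εσ·A_surf·T⁴  ⇒  T⁴ = αS/(ε·2σ).
T⁴ = 0.790·1360/(0.45·2·5.67×10⁻⁸) = 2.105×10¹⁰ K⁴.
T = (2.105×10¹⁰)^(1/4).

T ≈ 381 K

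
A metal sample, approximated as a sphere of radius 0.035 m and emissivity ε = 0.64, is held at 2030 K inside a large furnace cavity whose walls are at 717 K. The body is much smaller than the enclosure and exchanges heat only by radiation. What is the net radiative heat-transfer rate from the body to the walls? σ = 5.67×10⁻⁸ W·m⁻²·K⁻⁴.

For a small grey body in a large enclosure: P_net = εσA(T_body⁴ − T_wall⁴).
A = 4πr² = 0.01539 m²; T_body⁴ − T_wall⁴ = 1.698×10¹³ − 2.643×10¹¹ = 1.672×10¹³ K⁴.
|P_net| = 0.64·5.67×10⁻⁸·0.01539·1.672×10¹³.

P_net ≈ 9340 W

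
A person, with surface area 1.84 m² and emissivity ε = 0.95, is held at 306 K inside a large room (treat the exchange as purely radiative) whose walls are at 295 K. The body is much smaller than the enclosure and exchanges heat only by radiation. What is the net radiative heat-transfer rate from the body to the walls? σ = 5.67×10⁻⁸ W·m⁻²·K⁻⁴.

P_net ≈ 118 W

For a small grey body in a large enclosure: P_net = εσA(T_body⁴ − T_wall⁴).
A = 1.84 m²; T_body⁴ − T_wall⁴ = 8.768×10⁹ − 7.573×10⁹ = 1.194×10⁹ K⁴.
|P_net| = 0.95·5.67×10⁻⁸·1.840·1.194×10⁹.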